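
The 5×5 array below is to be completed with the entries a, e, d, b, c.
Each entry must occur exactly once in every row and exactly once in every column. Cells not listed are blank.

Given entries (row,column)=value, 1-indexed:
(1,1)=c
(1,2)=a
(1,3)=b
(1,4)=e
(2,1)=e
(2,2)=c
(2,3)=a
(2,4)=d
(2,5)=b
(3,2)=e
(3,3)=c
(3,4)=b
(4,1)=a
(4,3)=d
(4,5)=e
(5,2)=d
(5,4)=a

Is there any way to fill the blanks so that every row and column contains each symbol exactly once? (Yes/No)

No row or column among the givens repeats a symbol, and propagating forced cells runs into no contradiction.
One valid completion exists (for instance, c a b e d / e c a d b / d e c b a / a b d c e / b d e a c).

Yes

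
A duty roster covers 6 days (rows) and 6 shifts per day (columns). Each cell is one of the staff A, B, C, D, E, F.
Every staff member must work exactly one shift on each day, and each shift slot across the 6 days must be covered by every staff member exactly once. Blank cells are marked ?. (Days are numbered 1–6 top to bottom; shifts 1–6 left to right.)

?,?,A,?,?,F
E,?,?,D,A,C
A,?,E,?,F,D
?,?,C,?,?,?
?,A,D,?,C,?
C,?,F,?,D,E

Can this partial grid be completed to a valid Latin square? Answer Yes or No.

Yes

No day or shift among the givens repeats a symbol, and propagating forced cells runs into no contradiction.
One valid completion exists (for instance, D E A C B F / E F B D A C / A C E B F D / B D C F E A / F A D E C B / C B F A D E).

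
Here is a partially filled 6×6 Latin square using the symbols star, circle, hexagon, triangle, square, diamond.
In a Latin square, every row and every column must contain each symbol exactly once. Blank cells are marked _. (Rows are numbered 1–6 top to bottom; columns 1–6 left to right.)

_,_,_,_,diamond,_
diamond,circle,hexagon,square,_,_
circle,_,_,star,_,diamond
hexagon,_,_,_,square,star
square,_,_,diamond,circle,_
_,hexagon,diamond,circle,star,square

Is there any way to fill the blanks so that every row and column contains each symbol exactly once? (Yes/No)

Row 2, column 5: row 2 has {circle, hexagon, square, diamond} and column 5 has {star, circle, square, diamond}, so it must be triangle.
Now row 2, column 6: row 2 together with column 6 already contain {star, circle, hexagon, triangle, square, diamond} — every symbol — so nothing can go there. The grid has no valid completion.

No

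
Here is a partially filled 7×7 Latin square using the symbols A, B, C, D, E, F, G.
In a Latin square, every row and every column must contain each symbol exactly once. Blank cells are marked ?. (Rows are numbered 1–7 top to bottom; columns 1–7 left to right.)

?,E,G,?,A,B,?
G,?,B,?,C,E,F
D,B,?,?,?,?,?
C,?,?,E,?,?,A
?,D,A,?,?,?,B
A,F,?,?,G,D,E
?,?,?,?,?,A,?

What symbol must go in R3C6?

G

Row 1, column 1: row 1 has {A, B, E, G} and column 1 has {A, C, D, G}, leaving only F.
Row 2, column 2: row 2 has {B, C, E, F, G} and column 2 has {B, D, E, F}, leaving only A.
Row 2, column 4: row 2 has {A, B, C, E, F, G} and column 4 has {E}, leaving only D.
Row 1, column 4: row 1 has {A, B, E, F, G} and column 4 has {D, E}, leaving only C.
Row 1, column 7: row 1 has {A, B, C, E, F, G} and column 7 has {A, B, E, F}, leaving only D.
Row 4, column 2: row 4 has {A, C, E} and column 2 has {A, B, D, E, F}, leaving only G.
Row 4, column 6: row 4 has {A, C, E, G} and column 6 has {A, B, D, E}, leaving only F.
Row 4, column 3: row 4 has {A, C, E, F, G} and column 3 has {A, B, G}, leaving only D.
Row 4, column 5: row 4 has {A, C, D, E, F, G} and column 5 has {A, C, G}, leaving only B.
Row 5, column 1: row 5 has {A, B, D} and column 1 has {A, C, D, F, G}, leaving only E.
Row 5, column 5: row 5 has {A, B, D, E} and column 5 has {A, B, C, G}, leaving only F.
Row 3, column 5: row 3 has {B, D} and column 5 has {A, B, C, F, G}, leaving only E.
Row 5, column 4: row 5 has {A, B, D, E, F} and column 4 has {C, D, E}, leaving only G.
Row 5, column 6: row 5 has {A, B, D, E, F, G} and column 6 has {A, B, D, E, F}, leaving only C.
Row 3 already has {B, D, E} and column 6 already has {A, B, C, D, E, F}, so row 3, column 6 must be G.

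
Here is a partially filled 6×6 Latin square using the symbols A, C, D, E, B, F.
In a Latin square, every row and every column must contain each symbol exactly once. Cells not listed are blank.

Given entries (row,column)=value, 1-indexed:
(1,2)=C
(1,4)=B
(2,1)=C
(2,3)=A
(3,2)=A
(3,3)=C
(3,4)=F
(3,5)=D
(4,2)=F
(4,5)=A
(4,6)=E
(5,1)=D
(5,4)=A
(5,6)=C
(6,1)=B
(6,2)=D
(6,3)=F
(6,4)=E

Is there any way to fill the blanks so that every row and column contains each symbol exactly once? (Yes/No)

No

Row 4, column 1: row 4 together with column 1 already contain {A, C, D, E, B, F} — every symbol — so nothing can go there. The grid has no valid completion.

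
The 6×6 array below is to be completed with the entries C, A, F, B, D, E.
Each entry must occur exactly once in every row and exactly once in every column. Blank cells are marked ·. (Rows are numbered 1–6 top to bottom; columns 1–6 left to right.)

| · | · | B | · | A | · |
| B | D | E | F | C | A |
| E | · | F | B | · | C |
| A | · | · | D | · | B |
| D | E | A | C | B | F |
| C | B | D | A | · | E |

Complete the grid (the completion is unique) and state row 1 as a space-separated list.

Row 1, column 1: row 1 has {A, B} and column 1 has {C, A, B, D, E}, leaving only F.
Row 1, column 2: row 1 has {A, F, B} and column 2 has {B, D, E}, leaving only C.
Row 1, column 4: row 1 has {C, A, F, B} and column 4 has {C, A, F, B, D}, leaving only E.
Row 1, column 6: row 1 has {C, A, F, B, E} and column 6 has {C, A, F, B, E}, leaving only D.
So row 1 reads: F C B E A D.

F C B E A D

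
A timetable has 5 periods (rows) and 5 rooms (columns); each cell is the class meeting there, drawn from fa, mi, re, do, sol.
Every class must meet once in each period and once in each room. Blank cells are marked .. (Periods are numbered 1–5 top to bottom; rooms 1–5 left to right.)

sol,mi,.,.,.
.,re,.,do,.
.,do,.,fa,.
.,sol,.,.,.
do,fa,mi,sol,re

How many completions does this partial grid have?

3

Period 1, room 3: eliminating its period and room leaves {fa, re, do}.
Period 1, room 4: eliminating its period and room leaves {re}.
Period 1, room 5: eliminating its period and room leaves {fa, do}.
Period 2, room 1: eliminating its period and room leaves {fa, mi}.
Period 2, room 3: eliminating its period and room leaves {fa, sol}.
Period 2, room 5: eliminating its period and room leaves {fa, mi, sol}.
Period 3, room 1: eliminating its period and room leaves {mi, re}.
Period 3, room 3: eliminating its period and room leaves {re, sol}.
Period 3, room 5: eliminating its period and room leaves {mi, sol}.
Period 4, room 1: eliminating its period and room leaves {fa, mi, re}.
Period 4, room 3: eliminating its period and room leaves {fa, re, do}.
Period 4, room 4: eliminating its period and room leaves {mi, re}.
Period 4, room 5: eliminating its period and room leaves {fa, mi, do}.
Enumerating the assignments across these blanks that avoid any period or room repeat gives 3 completions.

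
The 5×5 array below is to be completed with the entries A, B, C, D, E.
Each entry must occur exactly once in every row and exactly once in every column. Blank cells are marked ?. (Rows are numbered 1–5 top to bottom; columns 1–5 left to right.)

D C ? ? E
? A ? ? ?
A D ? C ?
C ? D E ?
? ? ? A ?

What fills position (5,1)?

B

Row 1, column 4: row 1 has {C, D, E} and column 4 has {A, C, E}, leaving only B.
Row 1, column 3: row 1 has {B, C, D, E} and column 3 has {D}, leaving only A.
Row 2, column 4: row 2 has {A} and column 4 has {A, B, C, E}, leaving only D.
Row 3, column 5: row 3 has {A, C, D} and column 5 has {E}, leaving only B.
Row 2, column 5: row 2 has {A, D} and column 5 has {B, E}, leaving only C.
Row 3, column 3: row 3 has {A, B, C, D} and column 3 has {A, D}, leaving only E.
Row 2, column 3: row 2 has {A, C, D} and column 3 has {A, D, E}, leaving only B.
Row 2, column 1: row 2 has {A, B, C, D} and column 1 has {A, C, D}, leaving only E.
Row 5 already has {A} and column 1 already has {A, C, D, E}, so row 5, column 1 must be B.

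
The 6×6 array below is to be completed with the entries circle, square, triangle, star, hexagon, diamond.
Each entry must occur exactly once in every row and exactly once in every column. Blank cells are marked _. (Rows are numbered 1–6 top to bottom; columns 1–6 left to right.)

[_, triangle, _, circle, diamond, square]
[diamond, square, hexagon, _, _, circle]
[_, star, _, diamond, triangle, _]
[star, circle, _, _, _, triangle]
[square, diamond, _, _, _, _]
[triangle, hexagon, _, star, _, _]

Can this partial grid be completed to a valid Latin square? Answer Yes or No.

Yes

No row or column among the givens repeats a symbol, and propagating forced cells runs into no contradiction.
One valid completion exists (for instance, hexagon triangle star circle diamond square / diamond square hexagon triangle star circle / circle star square diamond triangle hexagon / star circle diamond square hexagon triangle / square diamond triangle hexagon circle star / triangle hexagon circle star square diamond).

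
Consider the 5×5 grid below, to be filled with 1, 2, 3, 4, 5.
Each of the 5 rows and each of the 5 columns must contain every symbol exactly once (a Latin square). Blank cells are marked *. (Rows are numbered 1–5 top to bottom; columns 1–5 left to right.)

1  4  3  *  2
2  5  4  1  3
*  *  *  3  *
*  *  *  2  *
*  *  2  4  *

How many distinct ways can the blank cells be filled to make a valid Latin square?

Row 1, column 4: eliminating its row and column leaves {5}.
Row 3, column 1: eliminating its row and column leaves {4, 5}.
Row 3, column 2: eliminating its row and column leaves {1, 2}.
Row 3, column 3: eliminating its row and column leaves {1, 5}.
Row 3, column 5: eliminating its row and column leaves {1, 4, 5}.
Row 4, column 1: eliminating its row and column leaves {3, 4, 5}.
Row 4, column 2: eliminating its row and column leaves {1, 3}.
Row 4, column 3: eliminating its row and column leaves {1, 5}.
Row 4, column 5: eliminating its row and column leaves {1, 4, 5}.
Row 5, column 1: eliminating its row and column leaves {3, 5}.
Row 5, column 2: eliminating its row and column leaves {1, 3}.
Row 5, column 5: eliminating its row and column leaves {1, 5}.
Enumerating the assignments across these blanks that avoid any row or column repeat gives 3 completions.

3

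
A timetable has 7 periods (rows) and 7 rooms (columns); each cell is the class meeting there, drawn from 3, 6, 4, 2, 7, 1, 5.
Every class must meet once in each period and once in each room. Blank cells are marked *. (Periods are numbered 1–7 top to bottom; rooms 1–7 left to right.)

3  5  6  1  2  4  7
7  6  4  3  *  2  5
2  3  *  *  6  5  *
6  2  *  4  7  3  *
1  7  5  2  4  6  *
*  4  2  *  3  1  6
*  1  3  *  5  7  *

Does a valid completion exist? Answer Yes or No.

Period 2, room 5: period 2 has {3, 6, 4, 2, 7, 5} and room 5 has {3, 6, 4, 2, 7, 5}, so it must be 1.
Period 3, room 4: period 3 has {3, 6, 2, 5} and room 4 has {3, 4, 2, 1}, so it must be 7.
Period 3, room 3: period 3 has {3, 6, 2, 7, 5} and room 3 has {3, 6, 4, 2, 5}, so it must be 1.
Now period 4, room 3: period 4 together with room 3 already contain {3, 6, 4, 2, 7, 1, 5} — every symbol — so nothing can go there. The grid has no valid completion.

No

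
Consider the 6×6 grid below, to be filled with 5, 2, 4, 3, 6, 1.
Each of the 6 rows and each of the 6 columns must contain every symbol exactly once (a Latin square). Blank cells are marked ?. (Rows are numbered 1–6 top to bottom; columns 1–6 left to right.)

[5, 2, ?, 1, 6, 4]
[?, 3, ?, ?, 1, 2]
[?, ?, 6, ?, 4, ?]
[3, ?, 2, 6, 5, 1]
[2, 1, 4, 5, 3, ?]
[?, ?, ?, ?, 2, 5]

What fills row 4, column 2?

4

Row 4 already has {5, 2, 3, 6, 1} and column 2 already has {2, 3, 1}, so row 4, column 2 must be 4.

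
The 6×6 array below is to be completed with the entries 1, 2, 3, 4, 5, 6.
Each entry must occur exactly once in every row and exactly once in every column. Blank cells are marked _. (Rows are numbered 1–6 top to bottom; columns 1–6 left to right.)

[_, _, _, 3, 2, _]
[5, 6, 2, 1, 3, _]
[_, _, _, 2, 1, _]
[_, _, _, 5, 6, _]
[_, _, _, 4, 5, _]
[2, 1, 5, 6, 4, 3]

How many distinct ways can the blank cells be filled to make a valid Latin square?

Row 1, column 1: eliminating its row and column leaves {1, 4, 6}.
Row 1, column 2: eliminating its row and column leaves {4, 5}.
Row 1, column 3: eliminating its row and column leaves {1, 4, 6}.
Row 1, column 6: eliminating its row and column leaves {1, 4, 5, 6}.
Row 2, column 6: eliminating its row and column leaves {4}.
Row 3, column 1: eliminating its row and column leaves {3, 4, 6}.
Row 3, column 2: eliminating its row and column leaves {3, 4, 5}.
Row 3, column 3: eliminating its row and column leaves {3, 4, 6}.
Row 3, column 6: eliminating its row and column leaves {4, 5, 6}.
Row 4, column 1: eliminating its row and column leaves {1, 3, 4}.
Row 4, column 2: eliminating its row and column leaves {2, 3, 4}.
Row 4, column 3: eliminating its row and column leaves {1, 3, 4}.
Row 4, column 6: eliminating its row and column leaves {1, 2, 4}.
Row 5, column 1: eliminating its row and column leaves {1, 3, 6}.
Row 5, column 2: eliminating its row and column leaves {2, 3}.
Row 5, column 3: eliminating its row and column leaves {1, 3, 6}.
Row 5, column 6: eliminating its row and column leaves {1, 2, 6}.
Enumerating the assignments across these blanks that avoid any row or column repeat gives 20 completions.

20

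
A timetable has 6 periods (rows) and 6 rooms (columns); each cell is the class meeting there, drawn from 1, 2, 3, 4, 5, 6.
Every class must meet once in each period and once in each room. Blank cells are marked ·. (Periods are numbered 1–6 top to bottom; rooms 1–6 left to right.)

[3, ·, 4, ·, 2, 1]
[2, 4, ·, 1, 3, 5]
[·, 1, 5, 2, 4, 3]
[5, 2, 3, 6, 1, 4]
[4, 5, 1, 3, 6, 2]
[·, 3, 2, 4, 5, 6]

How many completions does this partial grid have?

Period 1, room 2: eliminating its period and room leaves {6}.
Period 1, room 4: eliminating its period and room leaves {5}.
Period 2, room 3: eliminating its period and room leaves {6}.
Period 3, room 1: eliminating its period and room leaves {6}.
Period 6, room 1: eliminating its period and room leaves {1}.
Only one assignment across all blanks avoids any period or room repeat, giving 1 completion.

1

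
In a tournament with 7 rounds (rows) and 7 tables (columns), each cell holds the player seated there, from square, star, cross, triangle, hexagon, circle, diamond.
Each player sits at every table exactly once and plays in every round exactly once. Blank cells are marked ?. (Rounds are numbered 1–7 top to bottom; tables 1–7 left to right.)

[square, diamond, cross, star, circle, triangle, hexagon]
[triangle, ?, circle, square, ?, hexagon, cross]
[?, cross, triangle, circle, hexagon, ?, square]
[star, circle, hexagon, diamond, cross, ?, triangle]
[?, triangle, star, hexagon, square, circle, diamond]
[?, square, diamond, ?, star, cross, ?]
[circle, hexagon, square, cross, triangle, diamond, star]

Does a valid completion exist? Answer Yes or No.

No round or table among the givens repeats a symbol, and propagating forced cells runs into no contradiction.
One valid completion exists (for instance, square diamond cross star circle triangle hexagon / triangle star circle square diamond hexagon cross / diamond cross triangle circle hexagon star square / star circle hexagon diamond cross square triangle / cross triangle star hexagon square circle diamond / hexagon square diamond triangle star cross circle / circle hexagon square cross triangle diamond star).

Yes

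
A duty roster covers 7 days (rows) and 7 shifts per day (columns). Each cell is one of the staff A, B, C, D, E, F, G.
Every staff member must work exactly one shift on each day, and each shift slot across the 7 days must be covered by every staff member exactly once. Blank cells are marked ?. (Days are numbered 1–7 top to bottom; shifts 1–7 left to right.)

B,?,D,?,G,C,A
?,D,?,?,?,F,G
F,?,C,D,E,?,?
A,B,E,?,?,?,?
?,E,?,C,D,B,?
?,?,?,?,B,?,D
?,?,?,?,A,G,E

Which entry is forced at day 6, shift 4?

Day 1, shift 2: day 1 has {A, B, C, D, G} and shift 2 has {B, D, E}, leaving only F.
Day 1, shift 4: day 1 has {A, B, C, D, F, G} and shift 4 has {C, D}, leaving only E.
Day 2, shift 5: day 2 has {D, F, G} and shift 5 has {A, B, D, E, G}, leaving only C.
Day 2, shift 1: day 2 has {C, D, F, G} and shift 1 has {A, B, F}, leaving only E.
Day 3, shift 6: day 3 has {C, D, E, F} and shift 6 has {B, C, F, G}, leaving only A.
Day 3, shift 2: day 3 has {A, C, D, E, F} and shift 2 has {B, D, E, F}, leaving only G.
Day 3, shift 7: day 3 has {A, C, D, E, F, G} and shift 7 has {A, D, E, G}, leaving only B.
Day 4, shift 5: day 4 has {A, B, E} and shift 5 has {A, B, C, D, E, G}, leaving only F.
Day 4, shift 4: day 4 has {A, B, E, F} and shift 4 has {C, D, E}, leaving only G.
Day 4, shift 6: day 4 has {A, B, E, F, G} and shift 6 has {A, B, C, F, G}, leaving only D.
Day 4, shift 7: day 4 has {A, B, D, E, F, G} and shift 7 has {A, B, D, E, G}, leaving only C.
Day 5, shift 1: day 5 has {B, C, D, E} and shift 1 has {A, B, E, F}, leaving only G.
Day 5, shift 7: day 5 has {B, C, D, E, G} and shift 7 has {A, B, C, D, E, G}, leaving only F.
Day 5, shift 3: day 5 has {B, C, D, E, F, G} and shift 3 has {C, D, E}, leaving only A.
Day 2, shift 3: day 2 has {C, D, E, F, G} and shift 3 has {A, C, D, E}, leaving only B.
Day 2, shift 4: day 2 has {B, C, D, E, F, G} and shift 4 has {C, D, E, G}, leaving only A.
Day 6 already has {B, D} and shift 4 already has {A, C, D, E, G}, so day 6, shift 4 must be F.

F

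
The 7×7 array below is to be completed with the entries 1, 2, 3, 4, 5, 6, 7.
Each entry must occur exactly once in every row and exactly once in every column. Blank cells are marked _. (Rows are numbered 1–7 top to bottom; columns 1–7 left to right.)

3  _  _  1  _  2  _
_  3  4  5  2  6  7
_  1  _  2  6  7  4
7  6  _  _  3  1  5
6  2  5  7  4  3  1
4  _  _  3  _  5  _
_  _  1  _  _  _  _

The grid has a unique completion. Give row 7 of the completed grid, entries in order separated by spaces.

2 5 1 6 7 4 3

Row 7, column 6: row 7 has {1} and column 6 has {1, 2, 3, 5, 6, 7}, leaving only 4.
Row 7, column 4: row 7 has {1, 4} and column 4 has {1, 2, 3, 5, 7}, leaving only 6.
Row 1, column 7: row 1 has {1, 2, 3} and column 7 has {1, 4, 5, 7}, leaving only 6.
Row 1, column 3: row 1 has {1, 2, 3, 6} and column 3 has {1, 4, 5}, leaving only 7.
Row 1, column 5: row 1 has {1, 2, 3, 6, 7} and column 5 has {2, 3, 4, 6}, leaving only 5.
Row 7, column 5: row 7 has {1, 4, 6} and column 5 has {2, 3, 4, 5, 6}, leaving only 7.
Row 7, column 2: row 7 has {1, 4, 6, 7} and column 2 has {1, 2, 3, 6}, leaving only 5.
Row 7, column 1: row 7 has {1, 4, 5, 6, 7} and column 1 has {3, 4, 6, 7}, leaving only 2.
Row 7, column 7: row 7 has {1, 2, 4, 5, 6, 7} and column 7 has {1, 4, 5, 6, 7}, leaving only 3.
So row 7 reads: 2 5 1 6 7 4 3.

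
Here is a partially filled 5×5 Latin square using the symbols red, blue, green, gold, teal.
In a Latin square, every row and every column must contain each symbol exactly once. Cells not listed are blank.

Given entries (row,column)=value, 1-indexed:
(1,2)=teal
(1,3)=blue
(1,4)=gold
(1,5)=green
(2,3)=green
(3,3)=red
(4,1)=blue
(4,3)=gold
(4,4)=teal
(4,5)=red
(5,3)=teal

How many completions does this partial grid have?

6

Row 1, column 1: eliminating its row and column leaves {red}.
Row 2, column 1: eliminating its row and column leaves {red, gold, teal}.
Row 2, column 2: eliminating its row and column leaves {red, blue, gold}.
Row 2, column 4: eliminating its row and column leaves {red, blue}.
Row 2, column 5: eliminating its row and column leaves {blue, gold, teal}.
Row 3, column 1: eliminating its row and column leaves {green, gold, teal}.
Row 3, column 2: eliminating its row and column leaves {blue, green, gold}.
Row 3, column 4: eliminating its row and column leaves {blue, green}.
Row 3, column 5: eliminating its row and column leaves {blue, gold, teal}.
Row 4, column 2: eliminating its row and column leaves {green}.
Row 5, column 1: eliminating its row and column leaves {red, green, gold}.
Row 5, column 2: eliminating its row and column leaves {red, blue, green, gold}.
Row 5, column 4: eliminating its row and column leaves {red, blue, green}.
Row 5, column 5: eliminating its row and column leaves {blue, gold}.
Enumerating the assignments across these blanks that avoid any row or column repeat gives 6 completions.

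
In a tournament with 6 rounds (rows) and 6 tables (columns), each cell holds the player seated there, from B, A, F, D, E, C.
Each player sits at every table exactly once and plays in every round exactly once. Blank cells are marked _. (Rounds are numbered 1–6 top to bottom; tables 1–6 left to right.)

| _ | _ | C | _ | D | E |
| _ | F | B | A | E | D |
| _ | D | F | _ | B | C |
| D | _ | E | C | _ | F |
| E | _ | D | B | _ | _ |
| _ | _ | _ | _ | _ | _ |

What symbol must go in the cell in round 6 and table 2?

E

Round 1, table 4: round 1 has {D, E, C} and table 4 has {B, A, C}, leaving only F.
Round 2, table 1: round 2 has {B, A, F, D, E} and table 1 has {D, E}, leaving only C.
Round 3, table 1: round 3 has {B, F, D, C} and table 1 has {D, E, C}, leaving only A.
Round 1, table 1: round 1 has {F, D, E, C} and table 1 has {A, D, E, C}, leaving only B.
Round 1, table 2: round 1 has {B, F, D, E, C} and table 2 has {F, D}, leaving only A.
Round 3, table 4: round 3 has {B, A, F, D, C} and table 4 has {B, A, F, C}, leaving only E.
Round 4, table 2: round 4 has {F, D, E, C} and table 2 has {A, F, D}, leaving only B.
Round 4, table 5: round 4 has {B, F, D, E, C} and table 5 has {B, D, E}, leaving only A.
Round 5, table 2: round 5 has {B, D, E} and table 2 has {B, A, F, D}, leaving only C.
Round 6 already has {} and table 2 already has {B, A, F, D, C}, so round 6, table 2 must be E.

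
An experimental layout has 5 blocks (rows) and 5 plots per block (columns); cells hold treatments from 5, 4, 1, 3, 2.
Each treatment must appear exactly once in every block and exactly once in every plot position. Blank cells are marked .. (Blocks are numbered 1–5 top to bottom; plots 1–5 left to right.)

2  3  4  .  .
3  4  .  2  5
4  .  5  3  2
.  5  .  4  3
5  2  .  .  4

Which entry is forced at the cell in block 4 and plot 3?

Block 1, plot 5: block 1 has {4, 3, 2} and plot 5 has {5, 4, 3, 2}, leaving only 1.
Block 1, plot 4: block 1 has {4, 1, 3, 2} and plot 4 has {4, 3, 2}, leaving only 5.
Block 2, plot 3: block 2 has {5, 4, 3, 2} and plot 3 has {5, 4}, leaving only 1.
Block 4 already has {5, 4, 3} and plot 3 already has {5, 4, 1}, so block 4, plot 3 must be 2.

2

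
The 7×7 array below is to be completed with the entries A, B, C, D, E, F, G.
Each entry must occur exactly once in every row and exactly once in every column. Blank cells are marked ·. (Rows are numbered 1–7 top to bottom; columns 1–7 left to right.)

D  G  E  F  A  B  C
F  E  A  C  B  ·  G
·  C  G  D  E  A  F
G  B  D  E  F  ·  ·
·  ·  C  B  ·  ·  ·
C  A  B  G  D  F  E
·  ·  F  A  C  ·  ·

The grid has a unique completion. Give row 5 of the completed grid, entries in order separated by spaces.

Row 5, column 5: row 5 has {B, C} and column 5 has {A, B, C, D, E, F}, leaving only G.
Row 2, column 6: row 2 has {A, B, C, E, F, G} and column 6 has {A, B, F}, leaving only D.
Row 5, column 6: row 5 has {B, C, G} and column 6 has {A, B, D, F}, leaving only E.
Row 5, column 1: row 5 has {B, C, E, G} and column 1 has {C, D, F, G}, leaving only A.
Row 5, column 7: row 5 has {A, B, C, E, G} and column 7 has {C, E, F, G}, leaving only D.
Row 5, column 2: row 5 has {A, B, C, D, E, G} and column 2 has {A, B, C, E, G}, leaving only F.
So row 5 reads: A F C B G E D.

A F C B G E D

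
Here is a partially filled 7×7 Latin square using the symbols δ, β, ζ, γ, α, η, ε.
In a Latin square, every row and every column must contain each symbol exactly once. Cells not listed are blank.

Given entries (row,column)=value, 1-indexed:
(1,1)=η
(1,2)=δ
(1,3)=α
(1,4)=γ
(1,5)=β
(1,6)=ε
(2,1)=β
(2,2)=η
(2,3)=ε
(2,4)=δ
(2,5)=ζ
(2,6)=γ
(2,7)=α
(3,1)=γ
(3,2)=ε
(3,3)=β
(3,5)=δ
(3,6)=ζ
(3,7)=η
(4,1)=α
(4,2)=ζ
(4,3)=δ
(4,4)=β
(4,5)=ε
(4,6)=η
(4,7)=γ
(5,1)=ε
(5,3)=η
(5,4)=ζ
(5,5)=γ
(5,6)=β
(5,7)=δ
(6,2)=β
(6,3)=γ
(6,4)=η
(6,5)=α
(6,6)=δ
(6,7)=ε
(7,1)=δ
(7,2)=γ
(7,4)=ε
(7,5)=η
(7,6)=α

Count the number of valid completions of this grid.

1

Row 1, column 7: eliminating its row and column leaves {ζ}.
Row 3, column 4: eliminating its row and column leaves {α}.
Row 5, column 2: eliminating its row and column leaves {α}.
Row 6, column 1: eliminating its row and column leaves {ζ}.
Row 7, column 3: eliminating its row and column leaves {ζ}.
Row 7, column 7: eliminating its row and column leaves {β, ζ}.
Only one assignment across all blanks avoids any row or column repeat, giving 1 completion.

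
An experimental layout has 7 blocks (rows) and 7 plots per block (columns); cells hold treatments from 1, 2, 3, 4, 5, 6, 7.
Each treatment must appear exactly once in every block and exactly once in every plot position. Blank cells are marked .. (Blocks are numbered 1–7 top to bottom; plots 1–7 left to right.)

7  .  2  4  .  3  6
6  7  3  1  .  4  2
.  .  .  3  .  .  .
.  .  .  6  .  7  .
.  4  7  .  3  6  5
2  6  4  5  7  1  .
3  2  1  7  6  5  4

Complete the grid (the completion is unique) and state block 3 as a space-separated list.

5 1 6 3 4 2 7

Block 3, plot 6: block 3 has {3} and plot 6 has {1, 3, 4, 5, 6, 7}, leaving only 2.
Block 2, plot 5: block 2 has {1, 2, 3, 4, 6, 7} and plot 5 has {3, 6, 7}, leaving only 5.
Block 1, plot 5: block 1 has {2, 3, 4, 6, 7} and plot 5 has {3, 5, 6, 7}, leaving only 1.
Block 3, plot 5: block 3 has {2, 3} and plot 5 has {1, 3, 5, 6, 7}, leaving only 4.
Block 1, plot 2: block 1 has {1, 2, 3, 4, 6, 7} and plot 2 has {2, 4, 6, 7}, leaving only 5.
Block 3, plot 2: block 3 has {2, 3, 4} and plot 2 has {2, 4, 5, 6, 7}, leaving only 1.
Block 3, plot 1: block 3 has {1, 2, 3, 4} and plot 1 has {2, 3, 6, 7}, leaving only 5.
Block 3, plot 3: block 3 has {1, 2, 3, 4, 5} and plot 3 has {1, 2, 3, 4, 7}, leaving only 6.
Block 3, plot 7: block 3 has {1, 2, 3, 4, 5, 6} and plot 7 has {2, 4, 5, 6}, leaving only 7.
So block 3 reads: 5 1 6 3 4 2 7.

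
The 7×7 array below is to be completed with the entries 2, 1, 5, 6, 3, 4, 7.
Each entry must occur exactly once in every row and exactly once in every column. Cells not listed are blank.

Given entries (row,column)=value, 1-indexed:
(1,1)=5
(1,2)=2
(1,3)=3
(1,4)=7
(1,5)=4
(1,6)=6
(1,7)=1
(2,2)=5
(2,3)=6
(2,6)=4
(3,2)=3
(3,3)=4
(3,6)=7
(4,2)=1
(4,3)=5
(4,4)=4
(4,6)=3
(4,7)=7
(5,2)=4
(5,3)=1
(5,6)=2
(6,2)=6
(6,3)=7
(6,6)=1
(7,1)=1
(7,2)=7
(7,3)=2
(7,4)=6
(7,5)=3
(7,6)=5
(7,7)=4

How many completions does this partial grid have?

8

Row 2, column 1: eliminating its row and column leaves {2, 3, 7}.
Row 2, column 4: eliminating its row and column leaves {2, 1, 3}.
Row 2, column 5: eliminating its row and column leaves {2, 1, 7}.
Row 2, column 7: eliminating its row and column leaves {2, 3}.
Row 3, column 1: eliminating its row and column leaves {2, 6}.
Row 3, column 4: eliminating its row and column leaves {2, 1, 5}.
Row 3, column 5: eliminating its row and column leaves {2, 1, 5, 6}.
Row 3, column 7: eliminating its row and column leaves {2, 5, 6}.
Row 4, column 1: eliminating its row and column leaves {2, 6}.
Row 4, column 5: eliminating its row and column leaves {2, 6}.
Row 5, column 1: eliminating its row and column leaves {6, 3, 7}.
Row 5, column 4: eliminating its row and column leaves {5, 3}.
Row 5, column 5: eliminating its row and column leaves {5, 6, 7}.
Row 5, column 7: eliminating its row and column leaves {5, 6, 3}.
Row 6, column 1: eliminating its row and column leaves {2, 3, 4}.
Row 6, column 4: eliminating its row and column leaves {2, 5, 3}.
Row 6, column 5: eliminating its row and column leaves {2, 5}.
Row 6, column 7: eliminating its row and column leaves {2, 5, 3}.
Enumerating the assignments across these blanks that avoid any row or column repeat gives 8 completions.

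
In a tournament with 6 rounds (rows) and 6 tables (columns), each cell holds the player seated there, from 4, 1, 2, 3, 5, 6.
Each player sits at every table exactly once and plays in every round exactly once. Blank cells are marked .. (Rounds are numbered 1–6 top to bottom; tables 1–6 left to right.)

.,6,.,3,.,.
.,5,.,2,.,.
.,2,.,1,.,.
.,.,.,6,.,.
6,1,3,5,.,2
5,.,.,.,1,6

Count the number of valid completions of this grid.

14

Round 1, table 1: eliminating its round and table leaves {4, 1, 2}.
Round 1, table 3: eliminating its round and table leaves {4, 1, 2, 5}.
Round 1, table 5: eliminating its round and table leaves {4, 2, 5}.
Round 1, table 6: eliminating its round and table leaves {4, 1, 5}.
Round 2, table 1: eliminating its round and table leaves {4, 1, 3}.
Round 2, table 3: eliminating its round and table leaves {4, 1, 6}.
Round 2, table 5: eliminating its round and table leaves {4, 3, 6}.
Round 2, table 6: eliminating its round and table leaves {4, 1, 3}.
Round 3, table 1: eliminating its round and table leaves {4, 3}.
Round 3, table 3: eliminating its round and table leaves {4, 5, 6}.
Round 3, table 5: eliminating its round and table leaves {4, 3, 5, 6}.
Round 3, table 6: eliminating its round and table leaves {4, 3, 5}.
Round 4, table 1: eliminating its round and table leaves {4, 1, 2, 3}.
Round 4, table 2: eliminating its round and table leaves {4, 3}.
Round 4, table 3: eliminating its round and table leaves {4, 1, 2, 5}.
Round 4, table 5: eliminating its round and table leaves {4, 2, 3, 5}.
Round 4, table 6: eliminating its round and table leaves {4, 1, 3, 5}.
Round 5, table 5: eliminating its round and table leaves {4}.
Round 6, table 2: eliminating its round and table leaves {4, 3}.
Round 6, table 3: eliminating its round and table leaves {4, 2}.
Round 6, table 4: eliminating its round and table leaves {4}.
Enumerating the assignments across these blanks that avoid any round or table repeat gives 14 completions.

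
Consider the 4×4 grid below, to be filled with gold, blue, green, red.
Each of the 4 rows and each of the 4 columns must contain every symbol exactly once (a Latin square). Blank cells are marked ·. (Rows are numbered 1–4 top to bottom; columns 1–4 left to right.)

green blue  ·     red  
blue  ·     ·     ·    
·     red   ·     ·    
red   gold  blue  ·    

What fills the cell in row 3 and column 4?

Row 1, column 3: row 1 has {blue, green, red} and column 3 has {blue}, leaving only gold.
Row 2, column 2: row 2 has {blue} and column 2 has {gold, blue, red}, leaving only green.
Row 2, column 3: row 2 has {blue, green} and column 3 has {gold, blue}, leaving only red.
Row 2, column 4: row 2 has {blue, green, red} and column 4 has {red}, leaving only gold.
Row 3, column 1: row 3 has {red} and column 1 has {blue, green, red}, leaving only gold.
Row 3, column 3: row 3 has {gold, red} and column 3 has {gold, blue, red}, leaving only green.
Row 3 already has {gold, green, red} and column 4 already has {gold, red}, so row 3, column 4 must be blue.

blue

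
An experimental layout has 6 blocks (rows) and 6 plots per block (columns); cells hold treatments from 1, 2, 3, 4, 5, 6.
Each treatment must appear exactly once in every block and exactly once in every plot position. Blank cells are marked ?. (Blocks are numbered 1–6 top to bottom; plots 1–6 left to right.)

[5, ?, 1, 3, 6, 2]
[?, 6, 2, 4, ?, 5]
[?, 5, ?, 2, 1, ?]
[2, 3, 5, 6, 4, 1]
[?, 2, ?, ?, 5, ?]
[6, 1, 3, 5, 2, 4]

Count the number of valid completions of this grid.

2

Block 1, plot 2: eliminating its block and plot leaves {4}.
Block 2, plot 1: eliminating its block and plot leaves {1, 3}.
Block 2, plot 5: eliminating its block and plot leaves {3}.
Block 3, plot 1: eliminating its block and plot leaves {3, 4}.
Block 3, plot 3: eliminating its block and plot leaves {4, 6}.
Block 3, plot 6: eliminating its block and plot leaves {3, 6}.
Block 5, plot 1: eliminating its block and plot leaves {1, 3, 4}.
Block 5, plot 3: eliminating its block and plot leaves {4, 6}.
Block 5, plot 4: eliminating its block and plot leaves {1}.
Block 5, plot 6: eliminating its block and plot leaves {3, 6}.
Enumerating the assignments across these blanks that avoid any block or plot repeat gives 2 completions.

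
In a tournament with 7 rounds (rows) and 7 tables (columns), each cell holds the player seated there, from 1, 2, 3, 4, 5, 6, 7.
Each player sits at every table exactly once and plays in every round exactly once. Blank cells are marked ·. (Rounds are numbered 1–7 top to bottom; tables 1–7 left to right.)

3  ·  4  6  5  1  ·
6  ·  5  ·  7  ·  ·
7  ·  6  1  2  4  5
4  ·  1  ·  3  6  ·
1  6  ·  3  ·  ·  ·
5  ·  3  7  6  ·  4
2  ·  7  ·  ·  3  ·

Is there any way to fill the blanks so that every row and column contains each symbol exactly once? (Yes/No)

Round 2, table 6: round 2 has {5, 6, 7} and table 6 has {1, 3, 4, 6}, so it must be 2.
Now round 6, table 6: round 6 together with table 6 already contain {1, 2, 3, 4, 5, 6, 7} — every symbol — so nothing can go there. The grid has no valid completion.

No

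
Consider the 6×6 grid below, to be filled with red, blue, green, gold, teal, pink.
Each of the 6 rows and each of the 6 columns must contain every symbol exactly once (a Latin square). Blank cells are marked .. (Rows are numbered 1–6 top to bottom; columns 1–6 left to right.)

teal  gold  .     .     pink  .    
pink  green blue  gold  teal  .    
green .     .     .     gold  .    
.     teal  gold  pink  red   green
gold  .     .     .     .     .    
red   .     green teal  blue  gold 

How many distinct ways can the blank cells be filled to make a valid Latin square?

4

Row 1, column 3: eliminating its row and column leaves {red}.
Row 1, column 4: eliminating its row and column leaves {red, blue, green}.
Row 1, column 6: eliminating its row and column leaves {red, blue}.
Row 2, column 6: eliminating its row and column leaves {red}.
Row 3, column 2: eliminating its row and column leaves {red, blue, pink}.
Row 3, column 3: eliminating its row and column leaves {red, teal, pink}.
Row 3, column 4: eliminating its row and column leaves {red, blue}.
Row 3, column 6: eliminating its row and column leaves {red, blue, teal, pink}.
Row 4, column 1: eliminating its row and column leaves {blue}.
Row 5, column 2: eliminating its row and column leaves {red, blue, pink}.
Row 5, column 3: eliminating its row and column leaves {red, teal, pink}.
Row 5, column 4: eliminating its row and column leaves {red, blue, green}.
Row 5, column 5: eliminating its row and column leaves {green}.
Row 5, column 6: eliminating its row and column leaves {red, blue, teal, pink}.
Row 6, column 2: eliminating its row and column leaves {pink}.
Enumerating the assignments across these blanks that avoid any row or column repeat gives 4 completions.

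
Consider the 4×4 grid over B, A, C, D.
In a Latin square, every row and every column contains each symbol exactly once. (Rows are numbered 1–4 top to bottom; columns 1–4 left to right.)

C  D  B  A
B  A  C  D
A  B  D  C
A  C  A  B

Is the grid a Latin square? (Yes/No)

Row 4 contains A twice (at columns 1 and 3), so it is not a permutation.

No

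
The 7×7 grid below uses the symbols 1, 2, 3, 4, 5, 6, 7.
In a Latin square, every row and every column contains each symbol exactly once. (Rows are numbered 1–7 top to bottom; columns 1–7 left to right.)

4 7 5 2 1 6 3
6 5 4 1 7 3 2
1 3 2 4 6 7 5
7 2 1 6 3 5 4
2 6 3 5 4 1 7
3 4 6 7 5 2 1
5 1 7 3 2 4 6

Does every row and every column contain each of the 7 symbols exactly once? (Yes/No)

Each row is a permutation of the 7 symbols, and so is each column.

Yes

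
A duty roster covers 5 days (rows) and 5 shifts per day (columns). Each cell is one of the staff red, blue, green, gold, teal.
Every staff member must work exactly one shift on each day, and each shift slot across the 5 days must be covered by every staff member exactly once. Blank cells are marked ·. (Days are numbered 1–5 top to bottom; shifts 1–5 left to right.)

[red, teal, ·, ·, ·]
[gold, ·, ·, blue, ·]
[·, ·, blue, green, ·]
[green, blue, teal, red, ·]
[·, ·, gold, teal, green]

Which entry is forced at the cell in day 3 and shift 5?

Day 1, shift 3: day 1 has {red, teal} and shift 3 has {blue, gold, teal}, leaving only green.
Day 1, shift 4: day 1 has {red, green, teal} and shift 4 has {red, blue, green, teal}, leaving only gold.
Day 1, shift 5: day 1 has {red, green, gold, teal} and shift 5 has {green}, leaving only blue.
Day 2, shift 3: day 2 has {blue, gold} and shift 3 has {blue, green, gold, teal}, leaving only red.
Day 2, shift 2: day 2 has {red, blue, gold} and shift 2 has {blue, teal}, leaving only green.
Day 2, shift 5: day 2 has {red, blue, green, gold} and shift 5 has {blue, green}, leaving only teal.
Day 3, shift 1: day 3 has {blue, green} and shift 1 has {red, green, gold}, leaving only teal.
Day 4, shift 5: day 4 has {red, blue, green, teal} and shift 5 has {blue, green, teal}, leaving only gold.
Day 3 already has {blue, green, teal} and shift 5 already has {blue, green, gold, teal}, so day 3, shift 5 must be red.

red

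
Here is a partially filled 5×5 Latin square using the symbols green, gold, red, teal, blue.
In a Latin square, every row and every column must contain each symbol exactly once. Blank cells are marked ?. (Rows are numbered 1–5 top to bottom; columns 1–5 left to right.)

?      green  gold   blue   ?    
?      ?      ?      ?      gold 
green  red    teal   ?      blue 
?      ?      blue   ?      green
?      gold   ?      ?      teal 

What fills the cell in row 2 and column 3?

green

Row 1, column 5: row 1 has {green, gold, blue} and column 5 has {green, gold, teal, blue}, leaving only red.
Row 1, column 1: row 1 has {green, gold, red, blue} and column 1 has {green}, leaving only teal.
Row 3, column 4: row 3 has {green, red, teal, blue} and column 4 has {blue}, leaving only gold.
Row 4, column 2: row 4 has {green, blue} and column 2 has {green, gold, red}, leaving only teal.
Row 2, column 2: row 2 has {gold} and column 2 has {green, gold, red, teal}, leaving only blue.
Row 2, column 1: row 2 has {gold, blue} and column 1 has {green, teal}, leaving only red.
Row 2 already has {gold, red, blue} and column 3 already has {gold, teal, blue}, so row 2, column 3 must be green.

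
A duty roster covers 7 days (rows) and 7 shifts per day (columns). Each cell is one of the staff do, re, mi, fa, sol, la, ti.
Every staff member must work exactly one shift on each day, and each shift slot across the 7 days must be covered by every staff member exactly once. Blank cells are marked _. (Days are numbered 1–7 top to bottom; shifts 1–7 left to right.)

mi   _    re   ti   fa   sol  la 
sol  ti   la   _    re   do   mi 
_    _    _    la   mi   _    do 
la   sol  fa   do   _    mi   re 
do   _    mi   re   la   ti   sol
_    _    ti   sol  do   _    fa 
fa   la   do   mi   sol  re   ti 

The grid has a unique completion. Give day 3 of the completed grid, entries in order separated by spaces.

ti re sol la mi fa do

Day 3, shift 3: day 3 has {do, mi, la} and shift 3 has {do, re, mi, fa, la, ti}, leaving only sol.
Day 3, shift 6: day 3 has {do, mi, sol, la} and shift 6 has {do, re, mi, sol, ti}, leaving only fa.
Day 3, shift 2: day 3 has {do, mi, fa, sol, la} and shift 2 has {sol, la, ti}, leaving only re.
Day 3, shift 1: day 3 has {do, re, mi, fa, sol, la} and shift 1 has {do, mi, fa, sol, la}, leaving only ti.
So day 3 reads: ti re sol la mi fa do.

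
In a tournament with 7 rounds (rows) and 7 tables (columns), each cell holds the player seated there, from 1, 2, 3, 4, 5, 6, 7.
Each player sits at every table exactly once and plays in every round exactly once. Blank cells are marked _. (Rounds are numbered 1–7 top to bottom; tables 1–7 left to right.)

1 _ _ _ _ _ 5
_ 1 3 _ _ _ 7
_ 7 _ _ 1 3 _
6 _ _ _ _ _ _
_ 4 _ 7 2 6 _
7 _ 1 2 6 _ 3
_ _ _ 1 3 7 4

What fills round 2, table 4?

Round 5, table 3: round 5 has {2, 4, 6, 7} and table 3 has {1, 3}, leaving only 5.
Round 5, table 1: round 5 has {2, 4, 5, 6, 7} and table 1 has {1, 6, 7}, leaving only 3.
Round 5, table 7: round 5 has {2, 3, 4, 5, 6, 7} and table 7 has {3, 4, 5, 7}, leaving only 1.
Round 4, table 7: round 4 has {6} and table 7 has {1, 3, 4, 5, 7}, leaving only 2.
Round 3, table 7: round 3 has {1, 3, 7} and table 7 has {1, 2, 3, 4, 5, 7}, leaving only 6.
Round 6, table 2: round 6 has {1, 2, 3, 6, 7} and table 2 has {1, 4, 7}, leaving only 5.
Round 4, table 2: round 4 has {2, 6} and table 2 has {1, 4, 5, 7}, leaving only 3.
Round 6, table 6: round 6 has {1, 2, 3, 5, 6, 7} and table 6 has {3, 6, 7}, leaving only 4.
Round 1, table 6: round 1 has {1, 5} and table 6 has {3, 4, 6, 7}, leaving only 2.
Round 1, table 2: round 1 has {1, 2, 5} and table 2 has {1, 3, 4, 5, 7}, leaving only 6.
Round 2, table 6: round 2 has {1, 3, 7} and table 6 has {2, 3, 4, 6, 7}, leaving only 5.
Round 2, table 5: round 2 has {1, 3, 5, 7} and table 5 has {1, 2, 3, 6}, leaving only 4.
Round 2 already has {1, 3, 4, 5, 7} and table 4 already has {1, 2, 7}, so round 2, table 4 must be 6.

6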